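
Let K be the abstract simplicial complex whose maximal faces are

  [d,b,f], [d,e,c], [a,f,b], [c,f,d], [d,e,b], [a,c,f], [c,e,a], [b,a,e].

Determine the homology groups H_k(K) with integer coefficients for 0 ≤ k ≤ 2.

Order the vertices as a < b < c < d < e < f. Listing each simplex with vertices in this order, K has dimension 2 with simplices:

  0-simplices (6): a, b, c, d, e, f
  1-simplices (12): ab, ac, ae, af, bd, be, bf, cd, ce, cf, de, df
  2-simplices (8): abe, abf, ace, acf, bde, bdf, cde, cdf

so the chain groups are C_0 ≅ Z^6, C_1 ≅ Z^12, C_2 ≅ Z^8.

Boundary ∂_1: C_1 → C_0 sends each edge [p,q] (with p < q) to q − p. For instance
  ∂ae = e − a.
This gives a 6×12 integer matrix of rank 5; reducing to Smith normal form yields diagonal entries (1,1,1,1,1).

∂_2: C_2 → C_1 maps a triangle to the signed sum of its edges. For instance
  ∂cde = de − ce + cd,
  ∂abe = be − ae + ab.
As a 12×8 matrix over Z this has rank 7, with invariant factors (1,1,1,1,1,1,1).

Now H_k = ker ∂_k / im ∂_{k+1}, so:

  H_0: rank C_0 − rank ∂_1 = 6 − 5 = 1, and the invariant factors of ∂_1 are all 1, so H_0 = Z.
  H_1: rank ker ∂_1 − rank ∂_2 = (12 − 5) − 7 = 0, and the invariant factors of ∂_2 are all 1, so H_1 = 0.
  H_2: rank ker ∂_2 − rank ∂_3 = (8 − 7) − 0 = 1, and there is no ∂_3, so H_2 = Z.

(K is a triangulation of the 2-sphere S^2.)

H_0 ≅ Z,  H_1 = 0,  H_2 ≅ Z.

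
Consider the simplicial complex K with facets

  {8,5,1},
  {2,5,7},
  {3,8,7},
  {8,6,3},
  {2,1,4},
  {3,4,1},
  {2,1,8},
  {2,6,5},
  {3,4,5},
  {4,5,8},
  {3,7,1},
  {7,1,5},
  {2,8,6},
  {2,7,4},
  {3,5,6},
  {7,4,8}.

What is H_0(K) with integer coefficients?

Take the total order 1 < 2 < 3 < 4 < 5 < 6 < 7 < 8 on the vertex set. Then K (dimension 2) consists of the simplices:

  0-simplices (8): [1], [2], [3], [4], [5], [6], [7], [8]
  1-simplices (24): (24 of them)
  2-simplices (16): [1,2,4], [1,2,8], [1,3,4], [1,3,7], [1,5,7], [1,5,8], [2,4,7], [2,5,6], [2,5,7], [2,6,8], [3,4,5], [3,5,6], [3,6,8], [3,7,8], [4,5,8], [4,7,8]

Hence C_0 ≅ Z^8, C_1 ≅ Z^24, C_2 ≅ Z^16.

Boundary ∂_1: C_1 → C_0 is given by ∂[p,q] = [q] − [p]. For instance
  ∂[2,4] = [4] − [2].
This gives a 8×24 integer matrix of rank 7; reducing to Smith normal form yields diagonal entries (1,1,1,1,1,1,1).

∂_2: C_2 → C_1 maps a triangle to the signed sum of its edges. For instance
  ∂[4,5,8] = [5,8] − [4,8] + [4,5],
  ∂[3,5,6] = [5,6] − [3,6] + [3,5].
The 24×16 boundary matrix has rank 15 and Smith normal form diag(1,1,1,1,1,1,1,1,1,1,1,1,1,1,1).

Reading off H_k = ker ∂_k / im ∂_{k+1}:

  H_0: rank C_0 − rank ∂_1 = 8 − 7 = 1, and the invariant factors of ∂_1 are all 1, so H_0 = Z.

H_0 ≅ Z.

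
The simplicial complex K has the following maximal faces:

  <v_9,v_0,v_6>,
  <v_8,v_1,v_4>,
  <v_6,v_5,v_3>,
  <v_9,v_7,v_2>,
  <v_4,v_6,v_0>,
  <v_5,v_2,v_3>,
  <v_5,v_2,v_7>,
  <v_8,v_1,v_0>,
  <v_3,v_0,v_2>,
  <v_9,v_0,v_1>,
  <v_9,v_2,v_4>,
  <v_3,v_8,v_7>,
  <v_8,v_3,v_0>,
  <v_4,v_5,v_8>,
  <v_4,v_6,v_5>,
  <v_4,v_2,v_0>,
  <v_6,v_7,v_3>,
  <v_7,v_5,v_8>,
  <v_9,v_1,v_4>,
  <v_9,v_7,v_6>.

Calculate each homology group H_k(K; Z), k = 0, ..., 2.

H_0 ≅ Z,  H_1 ≅ Z ⊕ Z/2Z,  H_2 = 0.

We work with the vertex ordering v_0 < v_1 < v_2 < v_3 < v_4 < v_5 < v_6 < v_7 < v_8 < v_9. The simplices of K, each written with vertices in increasing order, are:

  0-simplices (10): [v_0], [v_1], [v_2], [v_3], [v_4], [v_5], [v_6], [v_7], [v_8], [v_9]
  1-simplices (30): (30 of them)
  2-simplices (20): (20 of them)

giving chain groups C_0 ≅ Z^10, C_1 ≅ Z^30, C_2 ≅ Z^20.

The boundary map ∂_1: C_1 → C_0 is given by ∂[p,q] = [q] − [p]. For instance
  ∂[v_2,v_7] = [v_7] − [v_2].
The resulting 10×30 matrix has rank 9, and its Smith normal form has invariant factors (1,1,1,1,1,1,1,1,1).

The boundary map ∂_2: C_2 → C_1 maps a triangle to the signed sum of its edges. For instance
  ∂[v_4,v_5,v_8] = [v_5,v_8] − [v_4,v_8] + [v_4,v_5],
  ∂[v_2,v_7,v_9] = [v_7,v_9] − [v_2,v_9] + [v_2,v_7].
The 30×20 boundary matrix has rank 20 and Smith normal form diag(1,1,1,1,1,1,1,1,1,1,1,1,1,1,1,1,1,1,1,2).

Computing H_k = (kernel of ∂_k) / (image of ∂_{k+1}):

  H_0: rank C_0 − rank ∂_1 = 10 − 9 = 1, and the invariant factors of ∂_1 are all 1, so H_0 ≅ Z.
  H_1: rank ker ∂_1 − rank ∂_2 = (30 − 9) − 20 = 1, and ∂_2 has invariant factor 2 > 1, so H_1 ≅ Z ⊕ Z/2Z.
  H_2: rank ker ∂_2 − rank ∂_3 = (20 − 20) − 0 = 0, and there is no ∂_3, so H_2 ≅ 0.

As a check, the Euler characteristic is 10 − 30 + 20 = 0, which agrees with 1 − 1 + 0 = 0.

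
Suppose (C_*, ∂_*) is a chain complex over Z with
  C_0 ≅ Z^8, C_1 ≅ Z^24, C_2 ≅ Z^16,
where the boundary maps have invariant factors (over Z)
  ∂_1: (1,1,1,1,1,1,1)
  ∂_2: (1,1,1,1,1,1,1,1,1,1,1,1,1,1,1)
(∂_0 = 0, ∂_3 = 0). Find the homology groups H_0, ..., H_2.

H_0 ≅ Z,  H_1 ≅ Z^2,  H_2 ≅ Z.

H_0: b_0 = 8 − 0 − 7 = 1; torsion from ∂_1 factors > 1: none. So H_0 ≅ Z.
H_1: b_1 = 24 − 7 − 15 = 2; torsion from ∂_2 factors > 1: none. So H_1 ≅ Z^2.
H_2: b_2 = 16 − 15 − 0 = 1; torsion from ∂_3 factors > 1: none. So H_2 ≅ Z.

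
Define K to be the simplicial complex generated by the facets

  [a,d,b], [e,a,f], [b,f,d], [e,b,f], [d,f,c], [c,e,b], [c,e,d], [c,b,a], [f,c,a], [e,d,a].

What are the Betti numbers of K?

Order the vertices as a < b < c < d < e < f. Listing each simplex with vertices in this order, K has dimension 2 with simplices:

  0-simplices (6): a, b, c, d, e, f
  1-simplices (15): ab, ac, ad, ae, af, bc, bd, be, bf, cd, ce, cf, de, df, ef
  2-simplices (10): abc, abd, acf, ade, aef, bce, bdf, bef, cde, cdf

so the chain groups are C_0 ≅ Z^6, C_1 ≅ Z^15, C_2 ≅ Z^10.

Boundary ∂_1: C_1 → C_0 is given by ∂[p,q] = [q] − [p]. For instance
  ∂ad = d − a.
The 6×15 boundary matrix has rank 5 and Smith normal form diag(1,1,1,1,1).

Boundary ∂_2: C_2 → C_1 sends each 2-simplex [p,q,r] to [q,r] − [p,r] + [p,q]. For instance
  ∂bef = ef − bf + be,
  ∂bce = ce − be + bc.
The resulting 15×10 matrix has rank 10, and its Smith normal form has invariant factors (1,1,1,1,1,1,1,1,1,2).

Computing H_k = (kernel of ∂_k) / (image of ∂_{k+1}):

  H_0: rank C_0 − rank ∂_1 = 6 − 5 = 1, and the invariant factors of ∂_1 are all 1, so H_0 ≅ Z.
  H_1: rank ker ∂_1 − rank ∂_2 = (15 − 5) − 10 = 0, and ∂_2 has invariant factor 2 > 1, so H_1 ≅ Z/2.
  H_2: rank ker ∂_2 − rank ∂_3 = (10 − 10) − 0 = 0, and there is no ∂_3, so H_2 ≅ 0.

Hence the Betti numbers are b_0 = 1, b_1 = 0, b_2 = 0.

b_0 = 1, b_1 = 0, b_2 = 0.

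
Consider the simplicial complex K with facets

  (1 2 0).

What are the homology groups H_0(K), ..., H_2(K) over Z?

H_0 ≅ Z,  H_1 = 0,  H_2 = 0.

We work with the vertex ordering 0 < 1 < 2. The simplices of K, each written with vertices in increasing order, are:

  0-simplices (3): [0], [1], [2]
  1-simplices (3): [0,1], [0,2], [1,2]
  2-simplices (1): [0,1,2]

Hence C_0 ≅ Z^3, C_1 ≅ Z^3, C_2 ≅ Z^1.

∂_1: C_1 → C_0 maps an edge to its endpoints' difference, ∂[p,q] = q − p. For instance
  ∂[1,2] = [2] − [1].
The resulting 3×3 matrix has rank 2, and its Smith normal form has invariant factors (1,1).

∂_2: C_2 → C_1 maps a triangle to the signed sum of its edges. For instance
  ∂[0,1,2] = [1,2] − [0,2] + [0,1].
The 3×1 boundary matrix has rank 1 and Smith normal form diag(1).

Reading off H_k = ker ∂_k / im ∂_{k+1}:

  H_0: rank C_0 − rank ∂_1 = 3 − 2 = 1, and the invariant factors of ∂_1 are all 1, so H_0 = Z.
  H_1: rank ker ∂_1 − rank ∂_2 = (3 − 2) − 1 = 0, and the invariant factors of ∂_2 are all 1, so H_1 = 0.
  H_2: rank ker ∂_2 − rank ∂_3 = (1 − 1) − 0 = 0, and there is no ∂_3, so H_2 = 0.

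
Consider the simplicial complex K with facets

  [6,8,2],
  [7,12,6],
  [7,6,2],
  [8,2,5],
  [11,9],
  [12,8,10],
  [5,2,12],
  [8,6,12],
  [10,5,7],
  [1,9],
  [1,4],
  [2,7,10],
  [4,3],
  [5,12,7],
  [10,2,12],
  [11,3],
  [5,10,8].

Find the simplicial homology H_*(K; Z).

K has 12 vertices, 23 edges, 12 triangles.
rank ∂_0 = 0, rank ∂_1 = 10 ⇒ b_0 = 12 − 0 − 10 = 2; all invariant factors of ∂_1 are 1 so no torsion. So H_0 = Z^2.
rank ∂_1 = 10, rank ∂_2 = 12 ⇒ b_1 = 23 − 10 − 12 = 1; ∂_2 has invariant factor(s) [2] giving torsion. So H_1 = Z ⊕ Z/2Z.
rank ∂_2 = 12, rank ∂_3 = 0 ⇒ b_2 = 12 − 12 − 0 = 0. So H_2 = 0.

H_0 ≅ Z^2,  H_1 ≅ Z ⊕ Z/2Z,  H_2 = 0.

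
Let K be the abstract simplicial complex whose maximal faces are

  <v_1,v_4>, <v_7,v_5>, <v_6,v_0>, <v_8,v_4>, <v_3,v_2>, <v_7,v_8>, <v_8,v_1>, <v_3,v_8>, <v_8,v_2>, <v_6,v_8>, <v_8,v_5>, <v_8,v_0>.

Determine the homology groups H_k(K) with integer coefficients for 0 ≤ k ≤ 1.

H_0 ≅ Z,  H_1 ≅ Z^4.

Take the total order v_0 < v_1 < v_2 < v_3 < v_4 < v_5 < v_6 < v_7 < v_8 on the vertex set. Then K (dimension 1) consists of the simplices:

  0-simplices (9): [v_0], [v_1], [v_2], [v_3], [v_4], [v_5], [v_6], [v_7], [v_8]
  1-simplices (12): [v_0,v_6], [v_0,v_8], [v_1,v_4], [v_1,v_8], [v_2,v_3], [v_2,v_8], [v_3,v_8], [v_4,v_8], [v_5,v_7], [v_5,v_8], [v_6,v_8], [v_7,v_8]

so the chain groups are C_0 ≅ Z^9, C_1 ≅ Z^12.

∂_1: C_1 → C_0 sends each edge [p,q] (with p < q) to q − p. For instance
  ∂[v_7,v_8] = [v_8] − [v_7].
As a 9×12 matrix over Z this has rank 8, with invariant factors (1,1,1,1,1,1,1,1).

Now H_k = ker ∂_k / im ∂_{k+1}, so:

  H_0: rank C_0 − rank ∂_1 = 9 − 8 = 1, and the invariant factors of ∂_1 are all 1, so H_0 ≅ Z.
  H_1: rank ker ∂_1 − rank ∂_2 = (12 − 8) − 0 = 4, and there is no ∂_2, so H_1 ≅ Z^4.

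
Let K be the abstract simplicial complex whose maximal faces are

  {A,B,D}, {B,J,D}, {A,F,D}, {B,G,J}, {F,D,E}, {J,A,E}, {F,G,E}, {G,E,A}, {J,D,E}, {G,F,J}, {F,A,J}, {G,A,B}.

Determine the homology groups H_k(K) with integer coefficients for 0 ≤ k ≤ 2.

We work with the vertex ordering A < B < D < E < F < G < J. The simplices of K, each written with vertices in increasing order, are:

  0-simplices (7): A, B, D, E, F, G, J
  1-simplices (18): AB, AD, AE, AF, AG, AJ, BD, BG, BJ, DE, DF, DJ, EF, EG, EJ, FG, FJ, GJ
  2-simplices (12): ABD, ABG, ADF, AEG, AEJ, AFJ, BDJ, BGJ, DEF, DEJ, EFG, FGJ

giving chain groups C_0 ≅ Z^7, C_1 ≅ Z^18, C_2 ≅ Z^12.

The boundary map ∂_1: C_1 → C_0 is given by ∂[p,q] = [q] − [p].
The resulting 7×18 matrix has rank 6, and its Smith normal form has invariant factors (1,1,1,1,1,1).

Boundary ∂_2: C_2 → C_1 maps a triangle to the signed sum of its edges. For instance
  ∂AEJ = EJ − AJ + AE,
  ∂BDJ = DJ − BJ + BD.
As a 18×12 matrix over Z this has rank 12, with invariant factors (1,1,1,1,1,1,1,1,1,1,1,2).

From H_k ≅ ker(∂_k) / im(∂_{k+1}) we obtain:

  H_0: rank C_0 − rank ∂_1 = 7 − 6 = 1, and the invariant factors of ∂_1 are all 1, so H_0 ≅ Z.
  H_1: rank ker ∂_1 − rank ∂_2 = (18 − 6) − 12 = 0, and ∂_2 has invariant factor 2 > 1, so H_1 ≅ Z/2.
  H_2: rank ker ∂_2 − rank ∂_3 = (12 − 12) − 0 = 0, and there is no ∂_3, so H_2 ≅ 0.

(K is a triangulation of the real projective plane RP^2.)

H_0 ≅ Z,  H_1 ≅ Z/2,  H_2 = 0.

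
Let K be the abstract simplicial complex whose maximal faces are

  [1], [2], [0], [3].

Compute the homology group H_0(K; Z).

H_0 ≅ Z^4.

Take the total order 0 < 1 < 2 < 3 on the vertex set. Then K (dimension 0) consists of the simplices:

  0-simplices (4): [0], [1], [2], [3]

Hence C_0 ≅ Z^4.

Now H_k = ker ∂_k / im ∂_{k+1}, so:

  H_0: rank C_0 − rank ∂_1 = 4 − 0 = 4, and there is no ∂_1, so H_0 = Z^4.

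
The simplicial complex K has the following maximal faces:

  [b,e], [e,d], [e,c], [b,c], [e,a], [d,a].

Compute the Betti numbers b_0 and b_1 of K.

Order the vertices as a < b < c < d < e. Listing each simplex with vertices in this order, K has dimension 1 with simplices:

  0-simplices (5): a, b, c, d, e
  1-simplices (6): ad, ae, bc, be, ce, de

so the chain groups are C_0 ≅ Z^5, C_1 ≅ Z^6.

Boundary ∂_1: C_1 → C_0 is given by ∂[p,q] = [q] − [p]. For instance
  ∂be = e − b.
The resulting 5×6 matrix has rank 4, and its Smith normal form has invariant factors (1,1,1,1).

Now H_k = ker ∂_k / im ∂_{k+1}, so:

  H_0: rank C_0 − rank ∂_1 = 5 − 4 = 1, and the invariant factors of ∂_1 are all 1, so H_0 ≅ Z.
  H_1: rank ker ∂_1 − rank ∂_2 = (6 − 4) − 0 = 2, and there is no ∂_2, so H_1 ≅ Z^2.

As a check, the Euler characteristic is 5 − 6 = -1, which agrees with 1 − 2 = -1.

Hence the Betti numbers are b_0 = 1, b_1 = 2.

b_0 = 1, b_1 = 2.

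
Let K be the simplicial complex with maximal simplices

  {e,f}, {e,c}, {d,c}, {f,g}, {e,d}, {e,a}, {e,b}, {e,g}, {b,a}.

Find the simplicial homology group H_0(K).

Take the total order a < b < c < d < e < f < g on the vertex set. Then K (dimension 1) consists of the simplices:

  0-simplices (7): a, b, c, d, e, f, g
  1-simplices (9): ab, ae, be, cd, ce, de, ef, eg, fg

Hence C_0 ≅ Z^7, C_1 ≅ Z^9.

Boundary ∂_1: C_1 → C_0 maps an edge to its endpoints' difference, ∂[p,q] = q − p. For instance
  ∂ce = e − c.
This gives a 7×9 integer matrix of rank 6; reducing to Smith normal form yields diagonal entries (1,1,1,1,1,1).

From H_k ≅ ker(∂_k) / im(∂_{k+1}) we obtain:

  H_0: rank C_0 − rank ∂_1 = 7 − 6 = 1, and the invariant factors of ∂_1 are all 1, so H_0 ≅ Z.

H_0 = Z.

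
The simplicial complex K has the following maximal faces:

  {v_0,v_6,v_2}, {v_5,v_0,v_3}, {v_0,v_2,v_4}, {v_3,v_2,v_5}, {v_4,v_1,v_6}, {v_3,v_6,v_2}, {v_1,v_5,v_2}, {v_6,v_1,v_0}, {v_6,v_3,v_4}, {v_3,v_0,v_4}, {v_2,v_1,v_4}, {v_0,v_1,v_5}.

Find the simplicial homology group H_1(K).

H_1 = Z/2.

We work with the vertex ordering v_0 < v_1 < v_2 < v_3 < v_4 < v_5 < v_6. The simplices of K, each written with vertices in increasing order, are:

  0-simplices (7): [v_0], [v_1], [v_2], [v_3], [v_4], [v_5], [v_6]
  1-simplices (18): (18 of them)
  2-simplices (12): (12 of them)

so the chain groups are C_0 ≅ Z^7, C_1 ≅ Z^18, C_2 ≅ Z^12.

Boundary ∂_1: C_1 → C_0 is given by ∂[p,q] = [q] − [p]. For instance
  ∂[v_2,v_6] = [v_6] − [v_2].
This gives a 7×18 integer matrix of rank 6; reducing to Smith normal form yields diagonal entries (1,1,1,1,1,1).

The boundary map ∂_2: C_2 → C_1 acts by ∂[p,q,r] = [q,r] − [p,r] + [p,q]. For instance
  ∂[v_0,v_1,v_6] = [v_1,v_6] − [v_0,v_6] + [v_0,v_1],
  ∂[v_3,v_4,v_6] = [v_4,v_6] − [v_3,v_6] + [v_3,v_4].
The resulting 18×12 matrix has rank 12, and its Smith normal form has invariant factors (1,1,1,1,1,1,1,1,1,1,1,2).

Computing H_k = (kernel of ∂_k) / (image of ∂_{k+1}):

  H_1: rank ker ∂_1 − rank ∂_2 = (18 − 6) − 12 = 0, and ∂_2 has invariant factor 2 > 1, so H_1 ≅ Z/2.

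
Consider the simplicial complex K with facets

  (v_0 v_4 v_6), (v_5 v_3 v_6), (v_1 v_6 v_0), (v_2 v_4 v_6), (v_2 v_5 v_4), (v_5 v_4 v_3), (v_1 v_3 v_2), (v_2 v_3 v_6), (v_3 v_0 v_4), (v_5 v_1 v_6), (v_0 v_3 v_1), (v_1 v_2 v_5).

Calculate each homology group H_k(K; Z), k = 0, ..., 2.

K has 7 vertices, 18 edges, 12 triangles.
rank ∂_0 = 0, rank ∂_1 = 6 ⇒ b_0 = 7 − 0 − 6 = 1; all invariant factors of ∂_1 are 1 so no torsion. So H_0 = Z.
rank ∂_1 = 6, rank ∂_2 = 12 ⇒ b_1 = 18 − 6 − 12 = 0; ∂_2 has invariant factor(s) [2] giving torsion. So H_1 = Z/2Z.
rank ∂_2 = 12, rank ∂_3 = 0 ⇒ b_2 = 12 − 12 − 0 = 0. So H_2 = 0.

H_0 ≅ Z,  H_1 ≅ Z/2Z,  H_2 = 0.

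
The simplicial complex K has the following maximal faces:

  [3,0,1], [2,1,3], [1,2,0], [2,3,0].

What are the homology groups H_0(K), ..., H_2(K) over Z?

Fix the vertex order 0 < 1 < 2 < 3 and write every simplex with vertices in increasing order. Then dim K = 2 and the simplices of K are:

  0-simplices (4): [0], [1], [2], [3]
  1-simplices (6): [0,1], [0,2], [0,3], [1,2], [1,3], [2,3]
  2-simplices (4): [0,1,2], [0,1,3], [0,2,3], [1,2,3]

Hence C_0 ≅ Z^4, C_1 ≅ Z^6, C_2 ≅ Z^4.

∂_1: C_1 → C_0 sends each edge [p,q] (with p < q) to q − p.
As a 4×6 matrix over Z this has rank 3, with invariant factors (1,1,1).

Boundary ∂_2: C_2 → C_1 sends each 2-simplex [p,q,r] to [q,r] − [p,r] + [p,q]. For instance
  ∂[0,1,3] = [1,3] − [0,3] + [0,1],
  ∂[1,2,3] = [2,3] − [1,3] + [1,2].
This gives a 6×4 integer matrix of rank 3; reducing to Smith normal form yields diagonal entries (1,1,1).

Computing H_k = (kernel of ∂_k) / (image of ∂_{k+1}):

  H_0: rank C_0 − rank ∂_1 = 4 − 3 = 1, and the invariant factors of ∂_1 are all 1, so H_0 ≅ Z.
  H_1: rank ker ∂_1 − rank ∂_2 = (6 − 3) − 3 = 0, and the invariant factors of ∂_2 are all 1, so H_1 ≅ 0.
  H_2: rank ker ∂_2 − rank ∂_3 = (4 − 3) − 0 = 1, and there is no ∂_3, so H_2 ≅ Z.

H_0 ≅ Z,  H_1 = 0,  H_2 ≅ Z.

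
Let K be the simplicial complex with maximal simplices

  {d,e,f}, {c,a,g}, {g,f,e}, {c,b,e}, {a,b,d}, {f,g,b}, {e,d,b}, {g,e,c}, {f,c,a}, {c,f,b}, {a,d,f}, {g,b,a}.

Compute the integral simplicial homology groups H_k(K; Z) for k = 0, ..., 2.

Take the total order a < b < c < d < e < f < g on the vertex set. Then K (dimension 2) consists of the simplices:

  0-simplices (7): a, b, c, d, e, f, g
  1-simplices (18): ab, ac, ad, af, ag, bc, bd, be, bf, bg, ce, cf, cg, de, df, ef, eg, fg
  2-simplices (12): abd, abg, acf, acg, adf, bce, bcf, bde, bfg, ceg, def, efg

so the chain groups are C_0 ≅ Z^7, C_1 ≅ Z^18, C_2 ≅ Z^12.

Boundary ∂_1: C_1 → C_0 sends each edge [p,q] (with p < q) to q − p.
As a 7×18 matrix over Z this has rank 6, with invariant factors (1,1,1,1,1,1).

∂_2: C_2 → C_1 acts by ∂[p,q,r] = [q,r] − [p,r] + [p,q]. For instance
  ∂adf = df − af + ad,
  ∂efg = fg − eg + ef.
This gives a 18×12 integer matrix of rank 12; reducing to Smith normal form yields diagonal entries (1,1,1,1,1,1,1,1,1,1,1,2).

From H_k ≅ ker(∂_k) / im(∂_{k+1}) we obtain:

  H_0: rank C_0 − rank ∂_1 = 7 − 6 = 1, and the invariant factors of ∂_1 are all 1, so H_0 = Z.
  H_1: rank ker ∂_1 − rank ∂_2 = (18 − 6) − 12 = 0, and ∂_2 has invariant factor 2 > 1, so H_1 = Z/2.
  H_2: rank ker ∂_2 − rank ∂_3 = (12 − 12) − 0 = 0, and there is no ∂_3, so H_2 = 0.

H_0 ≅ Z,  H_1 ≅ Z/2,  H_2 = 0.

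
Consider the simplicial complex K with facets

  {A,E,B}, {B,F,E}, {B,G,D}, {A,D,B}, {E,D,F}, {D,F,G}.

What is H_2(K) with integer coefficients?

Order the vertices as A < B < D < E < F < G. Listing each simplex with vertices in this order, K has dimension 2 with simplices:

  0-simplices (6): A, B, D, E, F, G
  1-simplices (12): AB, AD, AE, BD, BE, BF, BG, DE, DF, DG, EF, FG
  2-simplices (6): ABD, ABE, BDG, BEF, DEF, DFG

giving chain groups C_0 ≅ Z^6, C_1 ≅ Z^12, C_2 ≅ Z^6.

The boundary map ∂_1: C_1 → C_0 maps an edge to its endpoints' difference, ∂[p,q] = q − p. For instance
  ∂DE = E − D.
The resulting 6×12 matrix has rank 5, and its Smith normal form has invariant factors (1,1,1,1,1).

∂_2: C_2 → C_1 acts by ∂[p,q,r] = [q,r] − [p,r] + [p,q]. For instance
  ∂ABD = BD − AD + AB,
  ∂BDG = DG − BG + BD.
This gives a 12×6 integer matrix of rank 6; reducing to Smith normal form yields diagonal entries (1,1,1,1,1,1).

Computing H_k = (kernel of ∂_k) / (image of ∂_{k+1}):

  H_2: rank ker ∂_2 − rank ∂_3 = (6 − 6) − 0 = 0, and there is no ∂_3, so H_2 = 0.

H_2 ≅ 0.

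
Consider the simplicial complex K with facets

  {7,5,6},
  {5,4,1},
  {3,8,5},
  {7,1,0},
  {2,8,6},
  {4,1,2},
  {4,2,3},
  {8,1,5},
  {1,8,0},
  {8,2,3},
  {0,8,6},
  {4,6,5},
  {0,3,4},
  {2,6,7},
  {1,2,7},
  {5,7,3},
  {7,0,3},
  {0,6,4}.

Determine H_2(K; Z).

Order the vertices as 0 < 1 < 2 < 3 < 4 < 5 < 6 < 7 < 8. Listing each simplex with vertices in this order, K has dimension 2 with simplices:

  0-simplices (9): [0], [1], [2], [3], [4], [5], [6], [7], [8]
  1-simplices (27): (27 of them)
  2-simplices (18): [0,1,7], [0,1,8], [0,3,4], [0,3,7], [0,4,6], [0,6,8], [1,2,4], [1,2,7], [1,4,5], [1,5,8], [2,3,4], [2,3,8], [2,6,7], [2,6,8], [3,5,7], [3,5,8], [4,5,6], [5,6,7]

giving chain groups C_0 ≅ Z^9, C_1 ≅ Z^27, C_2 ≅ Z^18.

∂_1: C_1 → C_0 sends each edge [p,q] (with p < q) to q − p. For instance
  ∂[3,8] = [8] − [3].
The resulting 9×27 matrix has rank 8, and its Smith normal form has invariant factors (1,1,1,1,1,1,1,1).

∂_2: C_2 → C_1 acts by ∂[p,q,r] = [q,r] − [p,r] + [p,q]. For instance
  ∂[0,6,8] = [6,8] − [0,8] + [0,6],
  ∂[2,6,7] = [6,7] − [2,7] + [2,6].
This gives a 27×18 integer matrix of rank 17; reducing to Smith normal form yields diagonal entries (1,1,1,1,1,1,1,1,1,1,1,1,1,1,1,1,1).

Reading off H_k = ker ∂_k / im ∂_{k+1}:

  H_2: rank ker ∂_2 − rank ∂_3 = (18 − 17) − 0 = 1, and there is no ∂_3, so H_2 ≅ Z.

(K is a triangulation of the torus T^2.)

H_2 = Z.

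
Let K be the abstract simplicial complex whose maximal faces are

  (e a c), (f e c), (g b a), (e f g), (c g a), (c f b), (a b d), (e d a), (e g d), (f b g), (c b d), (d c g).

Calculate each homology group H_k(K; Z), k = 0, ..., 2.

Fix the vertex order a < b < c < d < e < f < g and write every simplex with vertices in increasing order. Then dim K = 2 and the simplices of K are:

  0-simplices (7): a, b, c, d, e, f, g
  1-simplices (18): ab, ac, ad, ae, ag, bc, bd, bf, bg, cd, ce, cf, cg, de, dg, ef, eg, fg
  2-simplices (12): abd, abg, ace, acg, ade, bcd, bcf, bfg, cdg, cef, deg, efg

Hence C_0 ≅ Z^7, C_1 ≅ Z^18, C_2 ≅ Z^12.

The boundary map ∂_1: C_1 → C_0 maps an edge to its endpoints' difference, ∂[p,q] = q − p. For instance
  ∂cf = f − c.
This gives a 7×18 integer matrix of rank 6; reducing to Smith normal form yields diagonal entries (1,1,1,1,1,1).

Boundary ∂_2: C_2 → C_1 acts by ∂[p,q,r] = [q,r] − [p,r] + [p,q]. For instance
  ∂cdg = dg − cg + cd,
  ∂bfg = fg − bg + bf.
This gives a 18×12 integer matrix of rank 12; reducing to Smith normal form yields diagonal entries (1,1,1,1,1,1,1,1,1,1,1,2).

From H_k ≅ ker(∂_k) / im(∂_{k+1}) we obtain:

  H_0: rank C_0 − rank ∂_1 = 7 − 6 = 1, and the invariant factors of ∂_1 are all 1, so H_0 ≅ Z.
  H_1: rank ker ∂_1 − rank ∂_2 = (18 − 6) − 12 = 0, and ∂_2 has invariant factor 2 > 1, so H_1 ≅ Z_2.
  H_2: rank ker ∂_2 − rank ∂_3 = (12 − 12) − 0 = 0, and there is no ∂_3, so H_2 ≅ 0.

As a check, the Euler characteristic is 7 − 18 + 12 = 1, which agrees with 1 − 0 + 0 = 1.
(K is a triangulation of the real projective plane RP^2.)

H_0 ≅ Z,  H_1 ≅ Z_2,  H_2 = 0.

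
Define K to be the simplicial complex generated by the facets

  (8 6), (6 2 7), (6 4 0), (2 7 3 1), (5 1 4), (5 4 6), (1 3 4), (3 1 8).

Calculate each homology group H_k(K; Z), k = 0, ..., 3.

H_0 = Z,  H_1 = Z^2,  H_2 = 0,  H_3 = 0.

We work with the vertex ordering 0 < 1 < 2 < 3 < 4 < 5 < 6 < 7 < 8. The simplices of K, each written with vertices in increasing order, are:

  0-simplices (9): [0], [1], [2], [3], [4], [5], [6], [7], [8]
  1-simplices (19): [0,4], [0,6], [1,2], [1,3], [1,4], [1,5], [1,7], [1,8], [2,3], [2,6], [2,7], [3,4], [3,7], [3,8], [4,5], [4,6], [5,6], [6,7], [6,8]
  2-simplices (10): [0,4,6], [1,2,3], [1,2,7], [1,3,4], [1,3,7], [1,3,8], [1,4,5], [2,3,7], [2,6,7], [4,5,6]
  3-simplices (1): [1,2,3,7]

giving chain groups C_0 ≅ Z^9, C_1 ≅ Z^19, C_2 ≅ Z^10, C_3 ≅ Z^1.

∂_1: C_1 → C_0 sends each edge [p,q] (with p < q) to q − p. For instance
  ∂[6,8] = [8] − [6].
The 9×19 boundary matrix has rank 8 and Smith normal form diag(1,1,1,1,1,1,1,1).

Boundary ∂_2: C_2 → C_1 acts by ∂[p,q,r] = [q,r] − [p,r] + [p,q]. For instance
  ∂[2,3,7] = [3,7] − [2,7] + [2,3],
  ∂[1,3,7] = [3,7] − [1,7] + [1,3].
As a 19×10 matrix over Z this has rank 9, with invariant factors (1,1,1,1,1,1,1,1,1).

∂_3: C_3 → C_2 sends each 3-simplex σ to the alternating sum Σ_i (−1)^i (σ with its i-th vertex removed). For instance
  ∂[1,2,3,7] = [2,3,7] − [1,3,7] + [1,2,7] − [1,2,3].
This gives a 10×1 integer matrix of rank 1; reducing to Smith normal form yields diagonal entries (1).

Reading off H_k = ker ∂_k / im ∂_{k+1}:

  H_0: rank C_0 − rank ∂_1 = 9 − 8 = 1, and the invariant factors of ∂_1 are all 1, so H_0 = Z.
  H_1: rank ker ∂_1 − rank ∂_2 = (19 − 8) − 9 = 2, and the invariant factors of ∂_2 are all 1, so H_1 = Z^2.
  H_2: rank ker ∂_2 − rank ∂_3 = (10 − 9) − 1 = 0, and the invariant factors of ∂_3 are all 1, so H_2 = 0.
  H_3: rank ker ∂_3 − rank ∂_4 = (1 − 1) − 0 = 0, and there is no ∂_4, so H_3 = 0.

As a check, the Euler characteristic is 9 − 19 + 10 − 1 = -1, which agrees with 1 − 2 + 0 − 0 = -1.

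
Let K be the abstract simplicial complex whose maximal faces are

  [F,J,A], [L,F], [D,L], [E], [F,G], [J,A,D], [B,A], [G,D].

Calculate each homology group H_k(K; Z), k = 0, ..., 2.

Fix the vertex order A < B < D < E < F < G < J < L and write every simplex with vertices in increasing order. Then dim K = 2 and the simplices of K are:

  0-simplices (8): A, B, D, E, F, G, J, L
  1-simplices (10): AB, AD, AF, AJ, DG, DJ, DL, FG, FJ, FL
  2-simplices (2): ADJ, AFJ

Hence C_0 ≅ Z^8, C_1 ≅ Z^10, C_2 ≅ Z^2.

∂_1: C_1 → C_0 maps an edge to its endpoints' difference, ∂[p,q] = q − p.
As a 8×10 matrix over Z this has rank 6, with invariant factors (1,1,1,1,1,1).

The boundary map ∂_2: C_2 → C_1 acts by ∂[p,q,r] = [q,r] − [p,r] + [p,q]. For instance
  ∂ADJ = DJ − AJ + AD,
  ∂AFJ = FJ − AJ + AF.
The 10×2 boundary matrix has rank 2 and Smith normal form diag(1,1).

Computing H_k = (kernel of ∂_k) / (image of ∂_{k+1}):

  H_0: rank C_0 − rank ∂_1 = 8 − 6 = 2, and the invariant factors of ∂_1 are all 1, so H_0 ≅ Z^2.
  H_1: rank ker ∂_1 − rank ∂_2 = (10 − 6) − 2 = 2, and the invariant factors of ∂_2 are all 1, so H_1 ≅ Z^2.
  H_2: rank ker ∂_2 − rank ∂_3 = (2 − 2) − 0 = 0, and there is no ∂_3, so H_2 ≅ 0.

As a check, the Euler characteristic is 8 − 10 + 2 = 0, which agrees with 2 − 2 + 0 = 0.

H_0 = Z^2,  H_1 = Z^2,  H_2 = 0.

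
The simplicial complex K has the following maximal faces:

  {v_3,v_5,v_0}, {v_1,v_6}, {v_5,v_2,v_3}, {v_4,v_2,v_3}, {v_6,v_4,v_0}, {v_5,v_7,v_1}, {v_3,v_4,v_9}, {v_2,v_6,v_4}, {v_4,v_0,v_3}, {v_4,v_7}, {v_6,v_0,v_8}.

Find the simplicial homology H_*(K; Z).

H_0 ≅ Z,  H_1 ≅ Z^2,  H_2 = 0.

Take the total order v_0 < v_1 < v_2 < v_3 < v_4 < v_5 < v_6 < v_7 < v_8 < v_9 on the vertex set. Then K (dimension 2) consists of the simplices:

  0-simplices (10): [v_0], [v_1], [v_2], [v_3], [v_4], [v_5], [v_6], [v_7], [v_8], [v_9]
  1-simplices (20): (20 of them)
  2-simplices (9): [v_0,v_3,v_4], [v_0,v_3,v_5], [v_0,v_4,v_6], [v_0,v_6,v_8], [v_1,v_5,v_7], [v_2,v_3,v_4], [v_2,v_3,v_5], [v_2,v_4,v_6], [v_3,v_4,v_9]

giving chain groups C_0 ≅ Z^10, C_1 ≅ Z^20, C_2 ≅ Z^9.

∂_1: C_1 → C_0 is given by ∂[p,q] = [q] − [p]. For instance
  ∂[v_2,v_5] = [v_5] − [v_2].
The 10×20 boundary matrix has rank 9 and Smith normal form diag(1,1,1,1,1,1,1,1,1).

∂_2: C_2 → C_1 maps a triangle to the signed sum of its edges. For instance
  ∂[v_0,v_3,v_4] = [v_3,v_4] − [v_0,v_4] + [v_0,v_3],
  ∂[v_2,v_3,v_4] = [v_3,v_4] − [v_2,v_4] + [v_2,v_3].
As a 20×9 matrix over Z this has rank 9, with invariant factors (1,1,1,1,1,1,1,1,1).

Computing H_k = (kernel of ∂_k) / (image of ∂_{k+1}):

  H_0: rank C_0 − rank ∂_1 = 10 − 9 = 1, and the invariant factors of ∂_1 are all 1, so H_0 ≅ Z.
  H_1: rank ker ∂_1 − rank ∂_2 = (20 − 9) − 9 = 2, and the invariant factors of ∂_2 are all 1, so H_1 ≅ Z^2.
  H_2: rank ker ∂_2 − rank ∂_3 = (9 − 9) − 0 = 0, and there is no ∂_3, so H_2 ≅ 0.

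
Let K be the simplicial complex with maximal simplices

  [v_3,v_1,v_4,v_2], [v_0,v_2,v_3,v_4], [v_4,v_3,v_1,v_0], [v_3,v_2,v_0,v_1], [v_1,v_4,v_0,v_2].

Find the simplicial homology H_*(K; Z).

Take the total order v_0 < v_1 < v_2 < v_3 < v_4 on the vertex set. Then K (dimension 3) consists of the simplices:

  0-simplices (5): [v_0], [v_1], [v_2], [v_3], [v_4]
  1-simplices (10): [v_0,v_1], [v_0,v_2], [v_0,v_3], [v_0,v_4], [v_1,v_2], [v_1,v_3], [v_1,v_4], [v_2,v_3], [v_2,v_4], [v_3,v_4]
  2-simplices (10): [v_0,v_1,v_2], [v_0,v_1,v_3], [v_0,v_1,v_4], [v_0,v_2,v_3], [v_0,v_2,v_4], [v_0,v_3,v_4], [v_1,v_2,v_3], [v_1,v_2,v_4], [v_1,v_3,v_4], [v_2,v_3,v_4]
  3-simplices (5): [v_0,v_1,v_2,v_3], [v_0,v_1,v_2,v_4], [v_0,v_1,v_3,v_4], [v_0,v_2,v_3,v_4], [v_1,v_2,v_3,v_4]

Hence C_0 ≅ Z^5, C_1 ≅ Z^10, C_2 ≅ Z^10, C_3 ≅ Z^5.

Boundary ∂_1: C_1 → C_0 sends each edge [p,q] (with p < q) to q − p. For instance
  ∂[v_2,v_3] = [v_3] − [v_2].
As a 5×10 matrix over Z this has rank 4, with invariant factors (1,1,1,1).

Boundary ∂_2: C_2 → C_1 maps a triangle to the signed sum of its edges. For instance
  ∂[v_0,v_2,v_4] = [v_2,v_4] − [v_0,v_4] + [v_0,v_2],
  ∂[v_0,v_3,v_4] = [v_3,v_4] − [v_0,v_4] + [v_0,v_3].
This gives a 10×10 integer matrix of rank 6; reducing to Smith normal form yields diagonal entries (1,1,1,1,1,1).

∂_3: C_3 → C_2 sends each 3-simplex σ to the alternating sum Σ_i (−1)^i (σ with its i-th vertex removed). For instance
  ∂[v_0,v_1,v_3,v_4] = [v_1,v_3,v_4] − [v_0,v_3,v_4] + [v_0,v_1,v_4] − [v_0,v_1,v_3],
  ∂[v_1,v_2,v_3,v_4] = [v_2,v_3,v_4] − [v_1,v_3,v_4] + [v_1,v_2,v_4] − [v_1,v_2,v_3].
This gives a 10×5 integer matrix of rank 4; reducing to Smith normal form yields diagonal entries (1,1,1,1).

Reading off H_k = ker ∂_k / im ∂_{k+1}:

  H_0: rank C_0 − rank ∂_1 = 5 − 4 = 1, and the invariant factors of ∂_1 are all 1, so H_0 = Z.
  H_1: rank ker ∂_1 − rank ∂_2 = (10 − 4) − 6 = 0, and the invariant factors of ∂_2 are all 1, so H_1 = 0.
  H_2: rank ker ∂_2 − rank ∂_3 = (10 − 6) − 4 = 0, and the invariant factors of ∂_3 are all 1, so H_2 = 0.
  H_3: rank ker ∂_3 − rank ∂_4 = (5 − 4) − 0 = 1, and there is no ∂_4, so H_3 = Z.

As a check, the Euler characteristic is 5 − 10 + 10 − 5 = 0, which agrees with 1 − 0 + 0 − 1 = 0.

H_0 ≅ Z,  H_1 = 0,  H_2 = 0,  H_3 ≅ Z.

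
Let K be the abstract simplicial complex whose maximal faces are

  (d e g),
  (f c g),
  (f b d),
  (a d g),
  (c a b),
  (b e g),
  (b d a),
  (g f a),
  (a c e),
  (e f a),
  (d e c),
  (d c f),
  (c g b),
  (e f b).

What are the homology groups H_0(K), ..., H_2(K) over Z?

K has 7 vertices, 21 edges, 14 triangles.
rank ∂_0 = 0, rank ∂_1 = 6 ⇒ b_0 = 7 − 0 − 6 = 1; all invariant factors of ∂_1 are 1 so no torsion. So H_0 ≅ Z.
rank ∂_1 = 6, rank ∂_2 = 13 ⇒ b_1 = 21 − 6 − 13 = 2; all invariant factors of ∂_2 are 1 so no torsion. So H_1 ≅ Z^2.
rank ∂_2 = 13, rank ∂_3 = 0 ⇒ b_2 = 14 − 13 − 0 = 1. So H_2 ≅ Z.

H_0 ≅ Z,  H_1 ≅ Z^2,  H_2 ≅ Z.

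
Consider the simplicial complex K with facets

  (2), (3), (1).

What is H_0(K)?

H_0 ≅ Z^3.

Order the vertices as 1 < 2 < 3. Listing each simplex with vertices in this order, K has dimension 0 with simplices:

  0-simplices (3): [1], [2], [3]

Hence C_0 ≅ Z^3.

From H_k ≅ ker(∂_k) / im(∂_{k+1}) we obtain:

  H_0: rank C_0 − rank ∂_1 = 3 − 0 = 3, and there is no ∂_1, so H_0 = Z^3.

(K is a triangulation of a set of 3 points.)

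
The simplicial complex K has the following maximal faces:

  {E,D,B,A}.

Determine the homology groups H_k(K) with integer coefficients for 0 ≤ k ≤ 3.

We work with the vertex ordering A < B < D < E. The simplices of K, each written with vertices in increasing order, are:

  0-simplices (4): A, B, D, E
  1-simplices (6): AB, AD, AE, BD, BE, DE
  2-simplices (4): ABD, ABE, ADE, BDE
  3-simplices (1): ABDE

so the chain groups are C_0 ≅ Z^4, C_1 ≅ Z^6, C_2 ≅ Z^4, C_3 ≅ Z^1.

Boundary ∂_1: C_1 → C_0 maps an edge to its endpoints' difference, ∂[p,q] = q − p.
The resulting 4×6 matrix has rank 3, and its Smith normal form has invariant factors (1,1,1).

The boundary map ∂_2: C_2 → C_1 maps a triangle to the signed sum of its edges. For instance
  ∂BDE = DE − BE + BD,
  ∂ADE = DE − AE + AD.
This gives a 6×4 integer matrix of rank 3; reducing to Smith normal form yields diagonal entries (1,1,1).

The boundary map ∂_3: C_3 → C_2 sends each 3-simplex σ to the alternating sum Σ_i (−1)^i (σ with its i-th vertex removed). For instance
  ∂ABDE = BDE − ADE + ABE − ABD.
As a 4×1 matrix over Z this has rank 1, with invariant factors (1).

Now H_k = ker ∂_k / im ∂_{k+1}, so:

  H_0: rank C_0 − rank ∂_1 = 4 − 3 = 1, and the invariant factors of ∂_1 are all 1, so H_0 ≅ Z.
  H_1: rank ker ∂_1 − rank ∂_2 = (6 − 3) − 3 = 0, and the invariant factors of ∂_2 are all 1, so H_1 ≅ 0.
  H_2: rank ker ∂_2 − rank ∂_3 = (4 − 3) − 1 = 0, and the invariant factors of ∂_3 are all 1, so H_2 ≅ 0.
  H_3: rank ker ∂_3 − rank ∂_4 = (1 − 1) − 0 = 0, and there is no ∂_4, so H_3 ≅ 0.

H_0 ≅ Z,  H_1 = 0,  H_2 = 0,  H_3 = 0.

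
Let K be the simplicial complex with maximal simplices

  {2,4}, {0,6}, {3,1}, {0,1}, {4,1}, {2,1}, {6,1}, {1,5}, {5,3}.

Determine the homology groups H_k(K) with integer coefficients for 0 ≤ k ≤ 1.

H_0 = Z,  H_1 = Z^3.

Order the vertices as 0 < 1 < 2 < 3 < 4 < 5 < 6. Listing each simplex with vertices in this order, K has dimension 1 with simplices:

  0-simplices (7): [0], [1], [2], [3], [4], [5], [6]
  1-simplices (9): [0,1], [0,6], [1,2], [1,3], [1,4], [1,5], [1,6], [2,4], [3,5]

so the chain groups are C_0 ≅ Z^7, C_1 ≅ Z^9.

∂_1: C_1 → C_0 maps an edge to its endpoints' difference, ∂[p,q] = q − p. For instance
  ∂[1,5] = [5] − [1].
The 7×9 boundary matrix has rank 6 and Smith normal form diag(1,1,1,1,1,1).

From H_k ≅ ker(∂_k) / im(∂_{k+1}) we obtain:

  H_0: rank C_0 − rank ∂_1 = 7 − 6 = 1, and the invariant factors of ∂_1 are all 1, so H_0 ≅ Z.
  H_1: rank ker ∂_1 − rank ∂_2 = (9 − 6) − 0 = 3, and there is no ∂_2, so H_1 ≅ Z^3.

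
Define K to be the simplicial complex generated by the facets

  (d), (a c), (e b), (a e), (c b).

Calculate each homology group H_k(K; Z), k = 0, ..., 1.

H_0 = Z^2,  H_1 = Z.

Order the vertices as a < b < c < d < e. Listing each simplex with vertices in this order, K has dimension 1 with simplices:

  0-simplices (5): a, b, c, d, e
  1-simplices (4): ac, ae, bc, be

giving chain groups C_0 ≅ Z^5, C_1 ≅ Z^4.

Boundary ∂_1: C_1 → C_0 is given by ∂[p,q] = [q] − [p]. For instance
  ∂ac = c − a.
The 5×4 boundary matrix has rank 3 and Smith normal form diag(1,1,1).

From H_k ≅ ker(∂_k) / im(∂_{k+1}) we obtain:

  H_0: rank C_0 − rank ∂_1 = 5 − 3 = 2, and the invariant factors of ∂_1 are all 1, so H_0 = Z^2.
  H_1: rank ker ∂_1 − rank ∂_2 = (4 − 3) − 0 = 1, and there is no ∂_2, so H_1 = Z.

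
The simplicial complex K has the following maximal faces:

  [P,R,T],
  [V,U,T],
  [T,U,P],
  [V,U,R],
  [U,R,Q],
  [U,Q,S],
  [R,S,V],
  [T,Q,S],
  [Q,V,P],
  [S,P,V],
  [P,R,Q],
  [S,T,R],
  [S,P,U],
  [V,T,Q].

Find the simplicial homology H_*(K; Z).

H_0 ≅ Z,  H_1 ≅ Z^2,  H_2 ≅ Z.

We work with the vertex ordering P < Q < R < S < T < U < V. The simplices of K, each written with vertices in increasing order, are:

  0-simplices (7): P, Q, R, S, T, U, V
  1-simplices (21): PQ, PR, PS, PT, PU, PV, QR, QS, QT, QU, QV, RS, RT, RU, RV, ST, SU, SV, TU, TV, UV
  2-simplices (14): PQR, PQV, PRT, PSU, PSV, PTU, QRU, QST, QSU, QTV, RST, RSV, RUV, TUV

Hence C_0 ≅ Z^7, C_1 ≅ Z^21, C_2 ≅ Z^14.

The boundary map ∂_1: C_1 → C_0 is given by ∂[p,q] = [q] − [p].
The 7×21 boundary matrix has rank 6 and Smith normal form diag(1,1,1,1,1,1).

Boundary ∂_2: C_2 → C_1 sends each 2-simplex [p,q,r] to [q,r] − [p,r] + [p,q]. For instance
  ∂RST = ST − RT + RS,
  ∂TUV = UV − TV + TU.
As a 21×14 matrix over Z this has rank 13, with invariant factors (1,1,1,1,1,1,1,1,1,1,1,1,1).

Computing H_k = (kernel of ∂_k) / (image of ∂_{k+1}):

  H_0: rank C_0 − rank ∂_1 = 7 − 6 = 1, and the invariant factors of ∂_1 are all 1, so H_0 = Z.
  H_1: rank ker ∂_1 − rank ∂_2 = (21 − 6) − 13 = 2, and the invariant factors of ∂_2 are all 1, so H_1 = Z^2.
  H_2: rank ker ∂_2 − rank ∂_3 = (14 − 13) − 0 = 1, and there is no ∂_3, so H_2 = Z.

As a check, the Euler characteristic is 7 − 21 + 14 = 0, which agrees with 1 − 2 + 1 = 0.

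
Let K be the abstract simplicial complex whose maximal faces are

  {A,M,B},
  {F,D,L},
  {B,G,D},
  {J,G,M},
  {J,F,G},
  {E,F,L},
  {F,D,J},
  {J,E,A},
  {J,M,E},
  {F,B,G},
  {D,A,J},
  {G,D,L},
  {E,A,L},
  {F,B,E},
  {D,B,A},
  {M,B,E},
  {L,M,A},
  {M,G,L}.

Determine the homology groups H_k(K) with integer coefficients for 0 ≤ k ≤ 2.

H_0 = Z,  H_1 = Z × Z/2,  H_2 = 0.

Order the vertices as A < B < D < E < F < G < J < L < M. Listing each simplex with vertices in this order, K has dimension 2 with simplices:

  0-simplices (9): A, B, D, E, F, G, J, L, M
  1-simplices (27): AB, AD, AE, AJ, AL, AM, BD, BE, BF, BG, BM, DF, DG, DJ, DL, EF, EJ, EL, EM, FG, FJ, FL, GJ, GL, GM, JM, LM
  2-simplices (18): ABD, ABM, ADJ, AEJ, AEL, ALM, BDG, BEF, BEM, BFG, DFJ, DFL, DGL, EFL, EJM, FGJ, GJM, GLM

so the chain groups are C_0 ≅ Z^9, C_1 ≅ Z^27, C_2 ≅ Z^18.

∂_1: C_1 → C_0 maps an edge to its endpoints' difference, ∂[p,q] = q − p. For instance
  ∂AB = B − A.
This gives a 9×27 integer matrix of rank 8; reducing to Smith normal form yields diagonal entries (1,1,1,1,1,1,1,1).

The boundary map ∂_2: C_2 → C_1 maps a triangle to the signed sum of its edges. For instance
  ∂DFJ = FJ − DJ + DF,
  ∂ADJ = DJ − AJ + AD.
The 27×18 boundary matrix has rank 18 and Smith normal form diag(1,1,1,1,1,1,1,1,1,1,1,1,1,1,1,1,1,2).

Now H_k = ker ∂_k / im ∂_{k+1}, so:

  H_0: rank C_0 − rank ∂_1 = 9 − 8 = 1, and the invariant factors of ∂_1 are all 1, so H_0 ≅ Z.
  H_1: rank ker ∂_1 − rank ∂_2 = (27 − 8) − 18 = 1, and ∂_2 has invariant factor 2 > 1, so H_1 ≅ Z × Z/2.
  H_2: rank ker ∂_2 − rank ∂_3 = (18 − 18) − 0 = 0, and there is no ∂_3, so H_2 ≅ 0.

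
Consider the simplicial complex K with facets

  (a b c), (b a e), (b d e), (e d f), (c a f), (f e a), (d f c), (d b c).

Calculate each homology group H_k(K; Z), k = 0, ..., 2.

Order the vertices as a < b < c < d < e < f. Listing each simplex with vertices in this order, K has dimension 2 with simplices:

  0-simplices (6): a, b, c, d, e, f
  1-simplices (12): ab, ac, ae, af, bc, bd, be, cd, cf, de, df, ef
  2-simplices (8): abc, abe, acf, aef, bcd, bde, cdf, def

so the chain groups are C_0 ≅ Z^6, C_1 ≅ Z^12, C_2 ≅ Z^8.

∂_1: C_1 → C_0 sends each edge [p,q] (with p < q) to q − p.
As a 6×12 matrix over Z this has rank 5, with invariant factors (1,1,1,1,1).

Boundary ∂_2: C_2 → C_1 sends each 2-simplex [p,q,r] to [q,r] − [p,r] + [p,q]. For instance
  ∂bde = de − be + bd,
  ∂abe = be − ae + ab.
This gives a 12×8 integer matrix of rank 7; reducing to Smith normal form yields diagonal entries (1,1,1,1,1,1,1).

Now H_k = ker ∂_k / im ∂_{k+1}, so:

  H_0: rank C_0 − rank ∂_1 = 6 − 5 = 1, and the invariant factors of ∂_1 are all 1, so H_0 ≅ Z.
  H_1: rank ker ∂_1 − rank ∂_2 = (12 − 5) − 7 = 0, and the invariant factors of ∂_2 are all 1, so H_1 ≅ 0.
  H_2: rank ker ∂_2 − rank ∂_3 = (8 − 7) − 0 = 1, and there is no ∂_3, so H_2 ≅ Z.

H_0 ≅ Z,  H_1 = 0,  H_2 ≅ Z.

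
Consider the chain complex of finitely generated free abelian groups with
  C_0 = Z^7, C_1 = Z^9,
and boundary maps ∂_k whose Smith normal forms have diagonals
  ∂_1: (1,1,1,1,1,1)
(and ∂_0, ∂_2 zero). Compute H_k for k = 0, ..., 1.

H_0 = Z,  H_1 = Z^3.

H_0: b_0 = 7 − 0 − 6 = 1; torsion from ∂_1 factors > 1: none. So H_0 = Z.
H_1: b_1 = 9 − 6 − 0 = 3; torsion from ∂_2 factors > 1: none. So H_1 = Z^3.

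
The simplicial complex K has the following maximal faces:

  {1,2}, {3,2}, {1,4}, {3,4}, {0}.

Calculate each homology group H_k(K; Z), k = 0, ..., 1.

H_0 = Z^2,  H_1 = Z.

We work with the vertex ordering 0 < 1 < 2 < 3 < 4. The simplices of K, each written with vertices in increasing order, are:

  0-simplices (5): [0], [1], [2], [3], [4]
  1-simplices (4): [1,2], [1,4], [2,3], [3,4]

so the chain groups are C_0 ≅ Z^5, C_1 ≅ Z^4.

∂_1: C_1 → C_0 sends each edge [p,q] (with p < q) to q − p.
As a 5×4 matrix over Z this has rank 3, with invariant factors (1,1,1).

From H_k ≅ ker(∂_k) / im(∂_{k+1}) we obtain:

  H_0: rank C_0 − rank ∂_1 = 5 − 3 = 2, and the invariant factors of ∂_1 are all 1, so H_0 = Z^2.
  H_1: rank ker ∂_1 − rank ∂_2 = (4 − 3) − 0 = 1, and there is no ∂_2, so H_1 = Z.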